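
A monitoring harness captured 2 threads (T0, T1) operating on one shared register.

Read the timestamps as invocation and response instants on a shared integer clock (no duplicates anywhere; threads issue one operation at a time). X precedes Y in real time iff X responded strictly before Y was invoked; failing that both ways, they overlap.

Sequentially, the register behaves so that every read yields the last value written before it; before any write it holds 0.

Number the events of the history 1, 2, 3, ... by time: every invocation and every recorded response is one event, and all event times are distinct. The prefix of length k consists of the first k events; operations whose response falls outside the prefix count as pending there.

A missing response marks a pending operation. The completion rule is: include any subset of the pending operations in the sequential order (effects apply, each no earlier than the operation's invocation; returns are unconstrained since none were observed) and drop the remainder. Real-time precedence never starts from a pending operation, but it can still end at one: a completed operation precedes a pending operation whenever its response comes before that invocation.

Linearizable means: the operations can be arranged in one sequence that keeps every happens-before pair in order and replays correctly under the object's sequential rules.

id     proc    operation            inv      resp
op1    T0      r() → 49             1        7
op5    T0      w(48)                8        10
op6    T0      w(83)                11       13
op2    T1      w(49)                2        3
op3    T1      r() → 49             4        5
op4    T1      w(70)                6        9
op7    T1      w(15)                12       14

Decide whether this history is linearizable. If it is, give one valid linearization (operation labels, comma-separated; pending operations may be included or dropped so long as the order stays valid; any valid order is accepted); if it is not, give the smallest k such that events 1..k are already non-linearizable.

linearizable — witness: op2, op1, op3, op4, op5, op6, op7

step 1: op2 w(49) — value 49
step 2: op1 r() → 49 — value 49
step 3: op3 r() → 49 — value 49
step 4: op4 w(70) — value 70
step 5: op5 w(48) — value 48
step 6: op6 w(83) — value 83
step 7: op7 w(15) — value 15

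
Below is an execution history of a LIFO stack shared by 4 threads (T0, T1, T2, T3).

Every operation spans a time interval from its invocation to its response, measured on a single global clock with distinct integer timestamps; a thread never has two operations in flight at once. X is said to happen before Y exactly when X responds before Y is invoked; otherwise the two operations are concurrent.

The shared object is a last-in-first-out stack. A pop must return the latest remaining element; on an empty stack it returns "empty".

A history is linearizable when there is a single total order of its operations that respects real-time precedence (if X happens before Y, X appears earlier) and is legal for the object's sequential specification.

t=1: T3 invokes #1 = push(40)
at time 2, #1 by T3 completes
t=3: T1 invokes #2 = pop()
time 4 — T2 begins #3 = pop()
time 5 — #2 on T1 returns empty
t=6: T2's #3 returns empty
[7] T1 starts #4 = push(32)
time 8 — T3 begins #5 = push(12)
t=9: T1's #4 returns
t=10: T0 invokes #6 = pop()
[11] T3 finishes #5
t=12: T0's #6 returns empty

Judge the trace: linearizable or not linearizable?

not linearizable

events 1..5 are fine; event 6 — the response of #3 at time 6 — makes the prefix non-linearizable
the 3 completed operations admit 2 real-time orders; each fails the LIFO stack replay
for example #1, #2, #3 fails at step 2: #2 pop() → empty is not legal there
for example #1, #3, #2 fails at step 2: #3 pop() → empty is not legal there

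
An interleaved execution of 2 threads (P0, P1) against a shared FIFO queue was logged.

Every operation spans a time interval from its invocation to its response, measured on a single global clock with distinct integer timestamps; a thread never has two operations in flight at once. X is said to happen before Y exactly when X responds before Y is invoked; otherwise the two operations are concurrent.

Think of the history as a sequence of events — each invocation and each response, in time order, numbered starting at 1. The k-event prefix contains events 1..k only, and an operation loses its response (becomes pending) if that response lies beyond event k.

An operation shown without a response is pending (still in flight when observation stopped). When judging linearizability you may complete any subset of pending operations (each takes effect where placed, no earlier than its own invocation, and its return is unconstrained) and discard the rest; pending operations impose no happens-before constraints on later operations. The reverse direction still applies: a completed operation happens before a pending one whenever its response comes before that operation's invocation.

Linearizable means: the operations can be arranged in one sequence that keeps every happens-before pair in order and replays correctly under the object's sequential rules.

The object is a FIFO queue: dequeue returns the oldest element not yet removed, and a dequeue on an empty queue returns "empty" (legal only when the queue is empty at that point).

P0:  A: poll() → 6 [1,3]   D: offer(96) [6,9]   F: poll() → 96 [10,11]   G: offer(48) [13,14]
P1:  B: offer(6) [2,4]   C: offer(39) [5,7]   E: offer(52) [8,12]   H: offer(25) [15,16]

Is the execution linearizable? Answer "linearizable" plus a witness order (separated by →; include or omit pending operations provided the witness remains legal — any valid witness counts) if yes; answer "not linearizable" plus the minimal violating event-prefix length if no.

linearizable — witness: B → A → D → C → E → F → G → H

step 1: B offer(6) — queue <6>
step 2: A poll() → 6 — queue <>
step 3: D offer(96) — queue <96>
step 4: C offer(39) — queue <96,39>
step 5: E offer(52) — queue <96,39,52>
step 6: F poll() → 96 — queue <39,52>
step 7: G offer(48) — queue <39,52,48>
step 8: H offer(25) — queue <39,52,48,25>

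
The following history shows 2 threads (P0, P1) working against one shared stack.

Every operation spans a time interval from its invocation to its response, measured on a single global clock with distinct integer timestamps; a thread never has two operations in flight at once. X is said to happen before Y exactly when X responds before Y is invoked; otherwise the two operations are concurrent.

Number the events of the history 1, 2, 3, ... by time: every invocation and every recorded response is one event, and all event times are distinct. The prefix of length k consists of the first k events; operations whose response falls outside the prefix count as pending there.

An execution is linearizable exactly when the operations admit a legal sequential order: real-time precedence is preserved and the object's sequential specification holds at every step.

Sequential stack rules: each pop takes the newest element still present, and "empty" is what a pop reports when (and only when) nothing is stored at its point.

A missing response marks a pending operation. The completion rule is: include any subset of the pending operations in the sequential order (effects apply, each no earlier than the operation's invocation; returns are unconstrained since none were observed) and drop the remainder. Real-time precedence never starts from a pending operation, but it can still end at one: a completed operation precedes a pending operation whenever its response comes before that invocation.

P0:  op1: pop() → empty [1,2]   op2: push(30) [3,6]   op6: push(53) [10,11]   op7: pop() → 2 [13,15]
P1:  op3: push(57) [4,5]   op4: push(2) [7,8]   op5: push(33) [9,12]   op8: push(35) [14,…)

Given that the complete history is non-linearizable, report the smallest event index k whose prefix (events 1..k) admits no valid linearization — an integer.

events 1..14 are linearizable, e.g. via op1, op2, op3, op4, op5, op6:
1. op1 pop() → empty, leaving stack <>
2. op2 push(30), leaving stack <30>
3. op3 push(57), leaving stack <30,57>
4. op4 push(2), leaving stack <30,57,2>
5. op5 push(33), leaving stack <30,57,2,33>
6. op6 push(53), leaving stack <30,57,2,33,53>
with event 15 included (op7 responding at time 15), all real-time-consistent orders fail
no escape via the 1 pending operation (op8): every completion choice fails
one such order, op1, op2, op3, op4, op5, op6, op7 (pending dropped), breaks at step 7 where op7 pop() → 2 is illegal
one such order, op1, op2, op3, op4, op6, op5, op7 (pending dropped), breaks at step 7 where op7 pop() → 2 is illegal

15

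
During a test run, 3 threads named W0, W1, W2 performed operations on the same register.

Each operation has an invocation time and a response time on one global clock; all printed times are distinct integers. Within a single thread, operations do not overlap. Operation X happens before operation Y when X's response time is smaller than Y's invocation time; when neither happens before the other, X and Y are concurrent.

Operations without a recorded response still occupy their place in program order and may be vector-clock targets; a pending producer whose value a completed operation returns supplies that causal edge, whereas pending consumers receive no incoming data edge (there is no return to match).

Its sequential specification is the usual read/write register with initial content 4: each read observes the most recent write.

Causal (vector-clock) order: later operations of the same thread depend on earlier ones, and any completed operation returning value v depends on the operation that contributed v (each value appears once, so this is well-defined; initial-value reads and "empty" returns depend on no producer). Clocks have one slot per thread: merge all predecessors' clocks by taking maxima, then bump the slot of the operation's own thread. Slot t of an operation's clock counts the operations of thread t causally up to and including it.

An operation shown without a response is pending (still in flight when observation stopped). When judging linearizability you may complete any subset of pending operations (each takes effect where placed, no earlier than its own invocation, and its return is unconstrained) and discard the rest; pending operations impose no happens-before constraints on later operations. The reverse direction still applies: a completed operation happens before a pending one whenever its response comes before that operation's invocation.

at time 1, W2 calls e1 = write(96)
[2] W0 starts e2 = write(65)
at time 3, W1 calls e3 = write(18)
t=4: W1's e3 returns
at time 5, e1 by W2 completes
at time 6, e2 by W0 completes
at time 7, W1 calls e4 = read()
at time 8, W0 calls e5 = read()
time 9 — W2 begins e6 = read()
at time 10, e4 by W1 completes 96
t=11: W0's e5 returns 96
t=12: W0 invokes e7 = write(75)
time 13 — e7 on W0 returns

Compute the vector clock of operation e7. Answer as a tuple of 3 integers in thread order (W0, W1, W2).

e1 (invocation 1): nothing precedes it; W2's component alone gives (0, 0, 1)
e3 (invocation 3): nothing precedes it; W1's component alone gives (0, 1, 0)
e2 (invocation 2): nothing precedes it; W0's component alone gives (1, 0, 0)
e6 (invocation 9): componentwise max over VC(e1)=(0, 0, 1), +1 at W2, giving (0, 0, 2)
e4 (invocation 7): componentwise max over VC(e1)=(0, 0, 1), VC(e3)=(0, 1, 0), +1 at W1, giving (0, 2, 1)
e5 (invocation 8): componentwise max over VC(e1)=(0, 0, 1), VC(e2)=(1, 0, 0), +1 at W0, giving (2, 0, 1)
e7 (invocation 12): componentwise max over VC(e5)=(2, 0, 1), +1 at W0, giving (3, 0, 1)
target: VC(e7) = (3, 0, 1)

(3, 0, 1)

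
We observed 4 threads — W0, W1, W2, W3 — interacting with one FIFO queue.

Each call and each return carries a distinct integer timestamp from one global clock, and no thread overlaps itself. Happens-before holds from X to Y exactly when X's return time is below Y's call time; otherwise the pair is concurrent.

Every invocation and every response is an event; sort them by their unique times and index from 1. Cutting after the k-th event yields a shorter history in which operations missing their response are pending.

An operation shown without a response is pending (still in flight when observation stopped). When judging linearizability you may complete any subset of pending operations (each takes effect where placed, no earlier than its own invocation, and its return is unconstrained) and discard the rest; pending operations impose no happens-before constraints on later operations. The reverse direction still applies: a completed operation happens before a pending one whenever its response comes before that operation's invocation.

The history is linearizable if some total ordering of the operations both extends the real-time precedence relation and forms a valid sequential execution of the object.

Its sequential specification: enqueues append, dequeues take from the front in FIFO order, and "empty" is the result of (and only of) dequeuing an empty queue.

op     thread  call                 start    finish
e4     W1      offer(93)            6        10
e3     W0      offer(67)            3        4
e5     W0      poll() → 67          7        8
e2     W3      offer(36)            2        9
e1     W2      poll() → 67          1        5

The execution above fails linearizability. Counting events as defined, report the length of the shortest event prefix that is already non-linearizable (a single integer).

8

events 1..7 are linearizable, e.g. via e3, e1:
1. e3 offer(67), leaving queue <67>
2. e1 poll() → 67, leaving queue <>
event 8 — e5's response, time 8 — after it, nothing linearizes
completion choices over the 2 pending operations (e2, e4) were checked; none helps
one such order, e1, e3, e5 (pending dropped), breaks at step 1 where e1 poll() → 67 is illegal
one such order, e3, e1, e5 (pending dropped), breaks at step 3 where e5 poll() → 67 is illegal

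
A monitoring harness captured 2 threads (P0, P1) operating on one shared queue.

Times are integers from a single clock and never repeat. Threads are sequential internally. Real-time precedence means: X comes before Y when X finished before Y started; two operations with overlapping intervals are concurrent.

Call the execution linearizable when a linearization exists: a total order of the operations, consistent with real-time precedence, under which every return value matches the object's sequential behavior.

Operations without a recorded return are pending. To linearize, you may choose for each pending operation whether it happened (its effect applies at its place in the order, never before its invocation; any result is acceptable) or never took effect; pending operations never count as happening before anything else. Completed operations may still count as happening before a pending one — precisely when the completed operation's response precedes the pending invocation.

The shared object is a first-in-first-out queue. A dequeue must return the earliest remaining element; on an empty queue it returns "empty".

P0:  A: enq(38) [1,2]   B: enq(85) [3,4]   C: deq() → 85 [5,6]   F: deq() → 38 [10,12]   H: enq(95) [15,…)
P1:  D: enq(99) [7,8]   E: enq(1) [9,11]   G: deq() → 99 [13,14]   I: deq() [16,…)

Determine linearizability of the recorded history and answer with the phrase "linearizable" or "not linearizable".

not linearizable

prefix check: 1..5 passes, 1..6 fails once C's time-6 response joins
a single order respects real time; the 3 completed queue operations fail replay along it
e.g. A, B, C: illegal at step 3, since C deq() → 85 cannot apply there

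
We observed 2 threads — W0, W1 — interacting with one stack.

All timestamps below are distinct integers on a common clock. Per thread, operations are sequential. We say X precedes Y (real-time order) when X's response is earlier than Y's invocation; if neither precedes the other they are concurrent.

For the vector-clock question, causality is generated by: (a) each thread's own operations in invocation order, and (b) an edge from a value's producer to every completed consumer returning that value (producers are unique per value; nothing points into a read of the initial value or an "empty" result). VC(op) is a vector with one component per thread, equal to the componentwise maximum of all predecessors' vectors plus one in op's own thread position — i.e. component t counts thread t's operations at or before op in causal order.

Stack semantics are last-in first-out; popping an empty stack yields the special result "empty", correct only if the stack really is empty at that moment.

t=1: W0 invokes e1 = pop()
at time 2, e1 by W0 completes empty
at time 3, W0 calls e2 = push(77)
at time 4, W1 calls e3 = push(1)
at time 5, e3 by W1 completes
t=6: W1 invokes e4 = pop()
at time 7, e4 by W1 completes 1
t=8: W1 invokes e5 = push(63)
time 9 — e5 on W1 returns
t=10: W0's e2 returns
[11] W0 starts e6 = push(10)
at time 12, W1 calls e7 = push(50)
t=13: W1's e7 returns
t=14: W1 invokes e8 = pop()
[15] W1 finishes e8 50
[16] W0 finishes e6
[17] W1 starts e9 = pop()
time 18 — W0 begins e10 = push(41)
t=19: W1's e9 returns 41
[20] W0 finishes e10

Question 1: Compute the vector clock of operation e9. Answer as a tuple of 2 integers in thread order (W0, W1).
Answer: (4, 6)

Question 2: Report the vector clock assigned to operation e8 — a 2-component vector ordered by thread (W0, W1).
Answer: (0, 5)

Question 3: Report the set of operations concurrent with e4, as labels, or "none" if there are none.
Answer: e2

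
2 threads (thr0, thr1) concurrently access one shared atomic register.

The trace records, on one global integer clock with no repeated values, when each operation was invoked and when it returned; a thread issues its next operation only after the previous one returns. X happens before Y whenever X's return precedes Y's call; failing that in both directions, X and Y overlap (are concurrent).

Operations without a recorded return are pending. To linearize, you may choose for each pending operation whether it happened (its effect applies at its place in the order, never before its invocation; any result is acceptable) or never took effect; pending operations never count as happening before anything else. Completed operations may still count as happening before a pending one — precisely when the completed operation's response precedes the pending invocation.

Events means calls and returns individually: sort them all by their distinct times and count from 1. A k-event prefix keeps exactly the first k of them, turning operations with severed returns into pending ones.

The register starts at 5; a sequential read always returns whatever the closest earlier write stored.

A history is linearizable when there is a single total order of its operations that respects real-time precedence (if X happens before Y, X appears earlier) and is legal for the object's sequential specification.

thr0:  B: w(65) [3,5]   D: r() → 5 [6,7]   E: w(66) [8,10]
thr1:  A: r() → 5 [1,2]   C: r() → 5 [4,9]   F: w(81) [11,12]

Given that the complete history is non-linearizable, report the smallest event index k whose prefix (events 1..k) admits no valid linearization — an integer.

7

events 1..6 are linearizable; a witness order is A, B:
1. A r() → 5, leaving value 5
2. B w(65), leaving value 65
once event 7 joins (D's response, time 7), exhaustive search finds no witness
completion choices over the 1 pending operation (C) were checked; none helps
for example A, B, D (pending dropped) fails at step 3: D r() → 5 is not legal there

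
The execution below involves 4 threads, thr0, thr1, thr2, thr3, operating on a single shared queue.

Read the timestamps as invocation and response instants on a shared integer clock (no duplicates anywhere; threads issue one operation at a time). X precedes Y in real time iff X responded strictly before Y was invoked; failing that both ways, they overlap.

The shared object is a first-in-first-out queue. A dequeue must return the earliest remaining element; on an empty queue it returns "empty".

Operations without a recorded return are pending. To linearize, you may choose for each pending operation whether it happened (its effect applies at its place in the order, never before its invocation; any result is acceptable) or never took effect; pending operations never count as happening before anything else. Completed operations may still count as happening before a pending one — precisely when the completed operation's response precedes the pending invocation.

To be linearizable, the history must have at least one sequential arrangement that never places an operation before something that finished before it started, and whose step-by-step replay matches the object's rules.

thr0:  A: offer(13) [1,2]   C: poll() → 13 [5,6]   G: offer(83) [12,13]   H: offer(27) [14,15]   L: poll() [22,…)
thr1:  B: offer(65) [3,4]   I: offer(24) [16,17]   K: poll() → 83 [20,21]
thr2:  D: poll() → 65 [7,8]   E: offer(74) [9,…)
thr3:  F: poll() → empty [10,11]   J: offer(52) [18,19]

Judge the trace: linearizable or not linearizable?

a witness: A, B, C, D, F, G, E, H, I, J, K
after step 1 (A offer(13)): queue <13>
after step 2 (B offer(65)): queue <13,65>
after step 3 (C poll() → 13): queue <65>
after step 4 (D poll() → 65): queue <>
after step 5 (F poll() → empty): queue <>
after step 6 (G offer(83)): queue <83>
after step 7 (E offer(74) (pending, included)): queue <83,74>
after step 8 (H offer(27)): queue <83,74,27>
after step 9 (I offer(24)): queue <83,74,27,24>
after step 10 (J offer(52)): queue <83,74,27,24,52>
after step 11 (K poll() → 83): queue <74,27,24,52>

linearizable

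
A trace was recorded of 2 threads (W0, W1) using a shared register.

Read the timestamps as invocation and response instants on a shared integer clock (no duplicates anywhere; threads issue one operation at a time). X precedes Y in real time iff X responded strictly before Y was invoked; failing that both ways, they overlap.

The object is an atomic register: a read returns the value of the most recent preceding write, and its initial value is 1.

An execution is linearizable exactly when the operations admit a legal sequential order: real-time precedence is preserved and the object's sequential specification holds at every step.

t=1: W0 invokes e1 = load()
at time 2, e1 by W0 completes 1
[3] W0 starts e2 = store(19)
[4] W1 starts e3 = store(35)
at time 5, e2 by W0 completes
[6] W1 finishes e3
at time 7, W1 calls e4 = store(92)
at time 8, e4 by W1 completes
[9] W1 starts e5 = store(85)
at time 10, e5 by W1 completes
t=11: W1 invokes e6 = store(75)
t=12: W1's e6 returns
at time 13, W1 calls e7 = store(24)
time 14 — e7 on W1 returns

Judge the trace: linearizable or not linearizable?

witness order: e1, e2, e3, e4, e5, e6, e7
1. e1 load() → 1, leaving value 1
2. e2 store(19), leaving value 19
3. e3 store(35), leaving value 35
4. e4 store(92), leaving value 92
5. e5 store(85), leaving value 85
6. e6 store(75), leaving value 75
7. e7 store(24), leaving value 24

linearizable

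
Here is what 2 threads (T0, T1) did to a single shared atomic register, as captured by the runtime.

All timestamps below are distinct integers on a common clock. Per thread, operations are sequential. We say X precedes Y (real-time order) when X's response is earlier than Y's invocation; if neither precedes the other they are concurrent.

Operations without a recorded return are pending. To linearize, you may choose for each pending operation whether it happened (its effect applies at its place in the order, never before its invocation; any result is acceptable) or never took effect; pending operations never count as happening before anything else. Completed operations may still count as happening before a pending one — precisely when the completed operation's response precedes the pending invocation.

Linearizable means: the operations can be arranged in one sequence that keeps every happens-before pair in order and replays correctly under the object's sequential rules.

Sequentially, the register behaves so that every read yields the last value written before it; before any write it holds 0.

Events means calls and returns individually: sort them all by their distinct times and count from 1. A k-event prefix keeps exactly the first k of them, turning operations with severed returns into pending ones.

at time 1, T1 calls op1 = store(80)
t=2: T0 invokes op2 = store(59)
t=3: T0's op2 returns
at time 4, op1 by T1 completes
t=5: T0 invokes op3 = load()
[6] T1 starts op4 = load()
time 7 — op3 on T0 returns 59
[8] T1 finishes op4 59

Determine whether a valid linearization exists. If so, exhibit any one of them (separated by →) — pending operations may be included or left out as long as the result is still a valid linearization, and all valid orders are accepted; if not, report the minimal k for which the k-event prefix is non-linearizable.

step 1: op1 store(80) — value 80
step 2: op2 store(59) — value 59
step 3: op3 load() → 59 — value 59
step 4: op4 load() → 59 — value 59

linearizable — witness: op1 → op2 → op3 → op4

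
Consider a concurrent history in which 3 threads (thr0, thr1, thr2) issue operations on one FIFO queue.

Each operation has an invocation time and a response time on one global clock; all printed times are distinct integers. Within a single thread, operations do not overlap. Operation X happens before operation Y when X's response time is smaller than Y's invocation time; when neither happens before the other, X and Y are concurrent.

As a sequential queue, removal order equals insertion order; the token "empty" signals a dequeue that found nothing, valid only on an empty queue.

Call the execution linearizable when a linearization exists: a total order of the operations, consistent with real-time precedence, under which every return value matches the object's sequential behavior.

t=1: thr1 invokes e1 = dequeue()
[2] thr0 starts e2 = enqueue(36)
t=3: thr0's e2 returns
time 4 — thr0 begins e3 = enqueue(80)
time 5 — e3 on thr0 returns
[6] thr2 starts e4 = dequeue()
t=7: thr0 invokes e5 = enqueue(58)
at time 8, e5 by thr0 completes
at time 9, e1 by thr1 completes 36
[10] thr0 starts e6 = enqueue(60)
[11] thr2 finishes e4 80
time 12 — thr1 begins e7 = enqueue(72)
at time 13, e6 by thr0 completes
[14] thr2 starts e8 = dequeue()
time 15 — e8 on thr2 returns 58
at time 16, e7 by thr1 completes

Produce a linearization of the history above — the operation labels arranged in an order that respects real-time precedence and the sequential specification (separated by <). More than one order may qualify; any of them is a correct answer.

e2 < e1 < e3 < e4 < e5 < e6 < e7 < e8

1. e2 enqueue(36), leaving queue <36>
2. e1 dequeue() → 36, leaving queue <>
3. e3 enqueue(80), leaving queue <80>
4. e4 dequeue() → 80, leaving queue <>
5. e5 enqueue(58), leaving queue <58>
6. e6 enqueue(60), leaving queue <58,60>
7. e7 enqueue(72), leaving queue <58,60,72>
8. e8 dequeue() → 58, leaving queue <60,72>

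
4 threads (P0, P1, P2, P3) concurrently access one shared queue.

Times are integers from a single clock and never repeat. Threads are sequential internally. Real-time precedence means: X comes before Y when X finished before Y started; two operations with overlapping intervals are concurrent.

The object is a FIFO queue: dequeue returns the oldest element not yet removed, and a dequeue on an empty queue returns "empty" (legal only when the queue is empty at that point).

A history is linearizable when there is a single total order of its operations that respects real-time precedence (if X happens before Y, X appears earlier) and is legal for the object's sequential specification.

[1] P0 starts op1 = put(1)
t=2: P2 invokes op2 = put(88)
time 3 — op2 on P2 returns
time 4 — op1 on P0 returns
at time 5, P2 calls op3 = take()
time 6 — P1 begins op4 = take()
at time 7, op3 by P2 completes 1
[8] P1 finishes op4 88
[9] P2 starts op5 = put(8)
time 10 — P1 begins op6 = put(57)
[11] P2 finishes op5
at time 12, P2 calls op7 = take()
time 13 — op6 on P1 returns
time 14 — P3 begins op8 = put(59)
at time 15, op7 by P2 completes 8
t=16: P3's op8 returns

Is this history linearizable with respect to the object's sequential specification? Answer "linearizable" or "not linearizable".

linearizable

a witness: op1, op2, op3, op4, op5, op6, op7, op8
step 1: op1 put(1) — queue <1>
step 2: op2 put(88) — queue <1,88>
step 3: op3 take() → 1 — queue <88>
step 4: op4 take() → 88 — queue <>
step 5: op5 put(8) — queue <8>
step 6: op6 put(57) — queue <8,57>
step 7: op7 take() → 8 — queue <57>
step 8: op8 put(59) — queue <57,59>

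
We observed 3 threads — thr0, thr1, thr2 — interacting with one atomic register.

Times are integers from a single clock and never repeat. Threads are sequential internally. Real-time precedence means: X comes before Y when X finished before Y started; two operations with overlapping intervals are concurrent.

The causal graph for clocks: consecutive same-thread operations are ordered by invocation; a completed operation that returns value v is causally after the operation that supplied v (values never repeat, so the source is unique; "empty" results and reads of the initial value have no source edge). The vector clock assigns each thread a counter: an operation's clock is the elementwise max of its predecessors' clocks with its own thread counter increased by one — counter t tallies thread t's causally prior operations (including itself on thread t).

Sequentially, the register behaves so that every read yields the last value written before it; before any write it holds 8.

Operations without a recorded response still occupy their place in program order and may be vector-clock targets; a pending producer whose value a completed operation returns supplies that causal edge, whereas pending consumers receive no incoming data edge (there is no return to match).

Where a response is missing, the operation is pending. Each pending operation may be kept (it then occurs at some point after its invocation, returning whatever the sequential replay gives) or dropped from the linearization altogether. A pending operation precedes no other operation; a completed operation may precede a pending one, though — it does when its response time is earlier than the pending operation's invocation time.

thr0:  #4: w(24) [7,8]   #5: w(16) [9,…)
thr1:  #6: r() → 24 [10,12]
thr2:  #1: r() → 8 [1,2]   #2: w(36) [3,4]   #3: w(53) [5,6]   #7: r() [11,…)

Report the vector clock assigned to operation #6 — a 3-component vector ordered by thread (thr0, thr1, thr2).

(1, 1, 0)

#1, invoked 1, has no incoming edges; only thr2's bump applies → (0, 0, 1)
#4, invoked 7, has no incoming edges; only thr0's bump applies → (1, 0, 0)
invoked at 3, #2 merges VC(#1)=(0, 0, 1) and bumps thr2's slot → (0, 0, 2)
invoked at 10, #6 merges VC(#4)=(1, 0, 0) and bumps thr1's slot → (1, 1, 0)
invoked at 9, #5 merges VC(#4)=(1, 0, 0) and bumps thr0's slot → (2, 0, 0)
invoked at 5, #3 merges VC(#2)=(0, 0, 2) and bumps thr2's slot → (0, 0, 3)
invoked at 11, #7 merges VC(#3)=(0, 0, 3) and bumps thr2's slot → (0, 0, 4)
target: VC(#6) = (1, 1, 0)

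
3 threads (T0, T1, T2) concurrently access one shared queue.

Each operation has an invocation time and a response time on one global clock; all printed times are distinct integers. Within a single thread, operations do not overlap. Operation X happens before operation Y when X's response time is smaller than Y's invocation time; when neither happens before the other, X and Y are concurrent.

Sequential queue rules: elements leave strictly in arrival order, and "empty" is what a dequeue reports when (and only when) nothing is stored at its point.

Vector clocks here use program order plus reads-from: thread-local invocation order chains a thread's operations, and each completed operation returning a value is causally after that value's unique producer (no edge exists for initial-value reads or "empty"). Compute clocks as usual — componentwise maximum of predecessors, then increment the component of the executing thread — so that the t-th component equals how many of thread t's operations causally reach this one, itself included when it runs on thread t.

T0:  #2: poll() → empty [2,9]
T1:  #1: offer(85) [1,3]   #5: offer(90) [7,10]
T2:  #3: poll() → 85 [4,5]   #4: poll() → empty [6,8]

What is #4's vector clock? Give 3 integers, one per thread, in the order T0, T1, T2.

(0, 1, 2)

invoked at 1, #1 has no predecessors; its own T1 bump gives (0, 1, 0)
invoked at 2, #2 has no predecessors; its own T0 bump gives (1, 0, 0)
#3, invoked 4, takes VC(#1)=(0, 1, 0) under max, adds 1 for T2 → (0, 1, 1)
#5, invoked 7, takes VC(#1)=(0, 1, 0) under max, adds 1 for T1 → (0, 2, 0)
#4, invoked 6, takes VC(#3)=(0, 1, 1) under max, adds 1 for T2 → (0, 1, 2)
target: VC(#4) = (0, 1, 2)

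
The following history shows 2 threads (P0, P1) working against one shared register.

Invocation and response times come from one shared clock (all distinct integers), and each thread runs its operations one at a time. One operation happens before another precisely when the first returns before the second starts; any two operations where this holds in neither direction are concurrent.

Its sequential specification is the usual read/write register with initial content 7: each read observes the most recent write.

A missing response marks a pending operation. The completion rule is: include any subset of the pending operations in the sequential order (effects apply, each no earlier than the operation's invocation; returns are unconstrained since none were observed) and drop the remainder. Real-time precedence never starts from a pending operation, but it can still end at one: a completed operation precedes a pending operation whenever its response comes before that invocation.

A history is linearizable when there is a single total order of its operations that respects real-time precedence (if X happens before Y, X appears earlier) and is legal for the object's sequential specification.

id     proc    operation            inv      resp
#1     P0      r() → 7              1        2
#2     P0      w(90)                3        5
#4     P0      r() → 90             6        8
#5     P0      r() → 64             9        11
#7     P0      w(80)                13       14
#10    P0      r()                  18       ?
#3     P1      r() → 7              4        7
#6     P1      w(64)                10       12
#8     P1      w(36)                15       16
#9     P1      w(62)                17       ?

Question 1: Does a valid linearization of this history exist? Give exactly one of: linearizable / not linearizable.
linearizable

witness order: #1, #3, #2, #4, #6, #5, #7, #8
step 1: #1 r() → 7 — value 7
step 2: #3 r() → 7 — value 7
step 3: #2 w(90) — value 90
step 4: #4 r() → 90 — value 90
step 5: #6 w(64) — value 64
step 6: #5 r() → 64 — value 64
step 7: #7 w(80) — value 80
step 8: #8 w(36) — value 36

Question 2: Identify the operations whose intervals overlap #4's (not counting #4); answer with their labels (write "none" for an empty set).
Answer: #3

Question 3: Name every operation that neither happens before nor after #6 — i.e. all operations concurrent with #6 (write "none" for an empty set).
Answer: #5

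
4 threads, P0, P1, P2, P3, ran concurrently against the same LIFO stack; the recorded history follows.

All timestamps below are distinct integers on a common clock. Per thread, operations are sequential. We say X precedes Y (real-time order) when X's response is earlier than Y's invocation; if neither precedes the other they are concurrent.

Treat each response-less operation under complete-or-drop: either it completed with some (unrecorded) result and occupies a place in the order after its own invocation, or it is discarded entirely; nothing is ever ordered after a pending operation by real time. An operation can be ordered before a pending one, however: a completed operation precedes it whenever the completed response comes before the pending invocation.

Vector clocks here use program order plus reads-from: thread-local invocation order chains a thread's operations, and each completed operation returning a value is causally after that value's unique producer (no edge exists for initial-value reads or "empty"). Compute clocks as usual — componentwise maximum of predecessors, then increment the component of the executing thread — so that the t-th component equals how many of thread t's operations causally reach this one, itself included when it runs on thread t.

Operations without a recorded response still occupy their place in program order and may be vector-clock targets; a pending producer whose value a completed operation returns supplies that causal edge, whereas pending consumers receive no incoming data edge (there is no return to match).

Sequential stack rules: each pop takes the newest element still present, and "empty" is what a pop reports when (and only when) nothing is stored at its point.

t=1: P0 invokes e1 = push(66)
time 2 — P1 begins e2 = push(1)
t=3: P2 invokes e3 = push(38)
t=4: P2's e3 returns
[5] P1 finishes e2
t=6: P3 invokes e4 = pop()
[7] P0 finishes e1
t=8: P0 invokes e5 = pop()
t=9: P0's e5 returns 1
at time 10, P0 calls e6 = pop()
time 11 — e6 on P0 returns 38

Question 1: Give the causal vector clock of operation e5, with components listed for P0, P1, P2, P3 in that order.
(2, 1, 0, 0)

root op e4, invoked 6: fresh clock plus P3's own tick → (0, 0, 0, 1)
root op e3, invoked 3: fresh clock plus P2's own tick → (0, 0, 1, 0)
root op e2, invoked 2: fresh clock plus P1's own tick → (0, 1, 0, 0)
root op e1, invoked 1: fresh clock plus P0's own tick → (1, 0, 0, 0)
e5, invoked 8, takes VC(e1)=(1, 0, 0, 0), VC(e2)=(0, 1, 0, 0) under max, adds 1 for P0 → (2, 1, 0, 0)
e6, invoked 10, takes VC(e3)=(0, 0, 1, 0), VC(e5)=(2, 1, 0, 0) under max, adds 1 for P0 → (3, 1, 1, 0)
target: VC(e5) = (2, 1, 0, 0)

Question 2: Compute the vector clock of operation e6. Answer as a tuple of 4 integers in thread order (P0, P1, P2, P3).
(3, 1, 1, 0)

VC(e4, invoked at 6): no causal predecessors; +1 on P3 → (0, 0, 0, 1)
VC(e3, invoked at 3): no causal predecessors; +1 on P2 → (0, 0, 1, 0)
VC(e2, invoked at 2): no causal predecessors; +1 on P1 → (0, 1, 0, 0)
VC(e1, invoked at 1): no causal predecessors; +1 on P0 → (1, 0, 0, 0)
e5 (invocation 8): componentwise max over VC(e1)=(1, 0, 0, 0), VC(e2)=(0, 1, 0, 0), +1 at P0, giving (2, 1, 0, 0)
e6 (invocation 10): componentwise max over VC(e3)=(0, 0, 1, 0), VC(e5)=(2, 1, 0, 0), +1 at P0, giving (3, 1, 1, 0)
target: VC(e6) = (3, 1, 1, 0)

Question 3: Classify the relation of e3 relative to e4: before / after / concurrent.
before

e3 spans [3,4], e4 spans [6,…)
resp(e3)=4 < inv(e4)=6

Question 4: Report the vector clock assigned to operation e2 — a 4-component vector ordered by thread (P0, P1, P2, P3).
(0, 1, 0, 0)

e4, invoked 6, has no incoming edges; only P3's bump applies → (0, 0, 0, 1)
e3, invoked 3, has no incoming edges; only P2's bump applies → (0, 0, 1, 0)
e2, invoked 2, has no incoming edges; only P1's bump applies → (0, 1, 0, 0)
e1, invoked 1, has no incoming edges; only P0's bump applies → (1, 0, 0, 0)
invoked at 8, e5 merges VC(e1)=(1, 0, 0, 0), VC(e2)=(0, 1, 0, 0) and bumps P0's slot → (2, 1, 0, 0)
invoked at 10, e6 merges VC(e3)=(0, 0, 1, 0), VC(e5)=(2, 1, 0, 0) and bumps P0's slot → (3, 1, 1, 0)
target: VC(e2) = (0, 1, 0, 0)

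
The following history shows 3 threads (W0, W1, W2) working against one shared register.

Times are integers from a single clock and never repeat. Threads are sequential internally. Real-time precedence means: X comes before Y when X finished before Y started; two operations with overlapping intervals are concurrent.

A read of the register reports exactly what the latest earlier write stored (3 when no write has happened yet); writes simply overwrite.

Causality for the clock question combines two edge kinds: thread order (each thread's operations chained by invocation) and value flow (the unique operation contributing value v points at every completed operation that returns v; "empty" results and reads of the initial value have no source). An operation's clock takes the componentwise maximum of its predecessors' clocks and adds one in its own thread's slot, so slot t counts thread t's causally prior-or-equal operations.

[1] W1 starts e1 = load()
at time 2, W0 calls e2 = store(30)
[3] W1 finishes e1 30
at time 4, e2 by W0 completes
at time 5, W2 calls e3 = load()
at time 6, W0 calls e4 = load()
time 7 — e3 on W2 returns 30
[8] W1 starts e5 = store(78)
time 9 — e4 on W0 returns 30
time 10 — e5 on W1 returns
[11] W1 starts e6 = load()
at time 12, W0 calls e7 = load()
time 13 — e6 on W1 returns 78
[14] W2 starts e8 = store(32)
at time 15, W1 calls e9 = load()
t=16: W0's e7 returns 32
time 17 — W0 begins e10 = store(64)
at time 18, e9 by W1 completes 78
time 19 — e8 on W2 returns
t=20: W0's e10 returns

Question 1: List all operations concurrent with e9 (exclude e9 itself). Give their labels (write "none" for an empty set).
e10, e7, e8

concurrent with e9 ([15,18]): every op whose interval crosses 15..18
e1 [1,3]: before
e2 [2,4]: before
e3 [5,7]: before
e4 [6,9]: before
e5 [8,10]: before
e6 [11,13]: before
e7 [12,16]: concurrent
e8 [14,19]: concurrent
e10 [17,20]: concurrent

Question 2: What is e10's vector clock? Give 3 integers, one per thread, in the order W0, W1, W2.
(4, 0, 2)

invoked at 2, e2 has no predecessors; its own W0 bump gives (1, 0, 0)
VC(e3, invoked at 5): max of VC(e2)=(1, 0, 0), then +1 on thread W2 → (1, 0, 1)
VC(e1, invoked at 1): max of VC(e2)=(1, 0, 0), then +1 on thread W1 → (1, 1, 0)
VC(e4, invoked at 6): max of VC(e2)=(1, 0, 0), then +1 on thread W0 → (2, 0, 0)
VC(e8, invoked at 14): max of VC(e3)=(1, 0, 1), then +1 on thread W2 → (1, 0, 2)
VC(e5, invoked at 8): max of VC(e1)=(1, 1, 0), then +1 on thread W1 → (1, 2, 0)
VC(e6, invoked at 11): max of VC(e5)=(1, 2, 0), then +1 on thread W1 → (1, 3, 0)
VC(e9, invoked at 15): max of VC(e5)=(1, 2, 0), VC(e6)=(1, 3, 0), then +1 on thread W1 → (1, 4, 0)
VC(e7, invoked at 12): max of VC(e4)=(2, 0, 0), VC(e8)=(1, 0, 2), then +1 on thread W0 → (3, 0, 2)
VC(e10, invoked at 17): max of VC(e7)=(3, 0, 2), then +1 on thread W0 → (4, 0, 2)
target: VC(e10) = (4, 0, 2)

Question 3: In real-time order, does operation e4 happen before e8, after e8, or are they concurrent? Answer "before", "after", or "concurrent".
before

e4 spans [6,9], e8 spans [14,19]
resp(e4)=9 < inv(e8)=14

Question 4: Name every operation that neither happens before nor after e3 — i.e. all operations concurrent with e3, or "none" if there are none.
e4

e3 spans [5,7]: anything still running between times 5 and 7 counts as concurrent
e1 [1,3]: before
e2 [2,4]: before
e4 [6,9]: concurrent
e5 [8,10]: after
e6 [11,13]: after
e7 [12,16]: after
e8 [14,19]: after
e9 [15,18]: after
e10 [17,20]: after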